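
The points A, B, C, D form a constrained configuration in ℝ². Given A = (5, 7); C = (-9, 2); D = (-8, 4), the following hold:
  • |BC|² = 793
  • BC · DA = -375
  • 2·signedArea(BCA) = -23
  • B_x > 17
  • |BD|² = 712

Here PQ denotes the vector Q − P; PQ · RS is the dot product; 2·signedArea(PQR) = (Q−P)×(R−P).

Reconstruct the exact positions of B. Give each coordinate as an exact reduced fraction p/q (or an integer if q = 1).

B = (18, 10)

1. B_x = 18  [BC · DA = -375 ∩ 2·signedArea(BCA) = -23]
2. B_y = 10  [BC · DA = -375 ∩ 2·signedArea(BCA) = -23]
   → B = (18, 10)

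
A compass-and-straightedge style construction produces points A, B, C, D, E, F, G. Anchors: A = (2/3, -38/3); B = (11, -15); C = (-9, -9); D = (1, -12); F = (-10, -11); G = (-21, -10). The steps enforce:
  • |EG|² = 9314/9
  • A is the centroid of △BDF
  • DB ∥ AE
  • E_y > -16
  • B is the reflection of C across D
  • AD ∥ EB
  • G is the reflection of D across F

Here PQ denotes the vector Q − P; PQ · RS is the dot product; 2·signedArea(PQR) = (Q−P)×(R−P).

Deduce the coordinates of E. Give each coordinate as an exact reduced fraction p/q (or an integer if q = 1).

E = (32/3, -47/3)

1. E_x = 32/3  [AD ∥ EB ∩ DB ∥ AE]
2. E_y = -47/3  [AD ∥ EB ∩ DB ∥ AE]
   → E = (32/3, -47/3)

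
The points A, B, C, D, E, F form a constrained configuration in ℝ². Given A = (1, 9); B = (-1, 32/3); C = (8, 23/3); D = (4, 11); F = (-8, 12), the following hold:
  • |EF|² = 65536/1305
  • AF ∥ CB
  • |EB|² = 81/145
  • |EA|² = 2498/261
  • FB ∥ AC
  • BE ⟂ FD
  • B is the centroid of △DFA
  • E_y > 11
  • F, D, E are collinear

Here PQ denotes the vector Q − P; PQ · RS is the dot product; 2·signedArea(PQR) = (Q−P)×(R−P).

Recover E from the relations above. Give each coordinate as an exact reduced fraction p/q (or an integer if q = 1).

E = (-136/145, 4964/435)

1. E_x = -136/145  [F, D, E are collinear ∩ BE ⟂ FD]
2. E_y = 4964/435  [F, D, E are collinear ∩ BE ⟂ FD]
   → E = (-136/145, 4964/435)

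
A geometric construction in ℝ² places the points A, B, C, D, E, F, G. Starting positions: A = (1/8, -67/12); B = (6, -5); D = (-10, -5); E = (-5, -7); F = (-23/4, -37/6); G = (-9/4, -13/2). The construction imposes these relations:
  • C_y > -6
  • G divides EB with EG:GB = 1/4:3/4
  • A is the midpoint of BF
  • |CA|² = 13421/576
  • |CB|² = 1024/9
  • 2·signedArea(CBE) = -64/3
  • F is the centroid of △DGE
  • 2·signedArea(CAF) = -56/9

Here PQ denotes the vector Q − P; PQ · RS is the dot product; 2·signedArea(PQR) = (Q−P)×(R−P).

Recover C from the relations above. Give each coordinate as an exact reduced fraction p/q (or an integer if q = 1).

C = (-14/3, -5)

1. C_x = -14/3  [2·signedArea(CAF) = -56/9 ∩ 2·signedArea(CBE) = -64/3]
2. C_y = -5  [2·signedArea(CAF) = -56/9 ∩ 2·signedArea(CBE) = -64/3]
   → C = (-14/3, -5)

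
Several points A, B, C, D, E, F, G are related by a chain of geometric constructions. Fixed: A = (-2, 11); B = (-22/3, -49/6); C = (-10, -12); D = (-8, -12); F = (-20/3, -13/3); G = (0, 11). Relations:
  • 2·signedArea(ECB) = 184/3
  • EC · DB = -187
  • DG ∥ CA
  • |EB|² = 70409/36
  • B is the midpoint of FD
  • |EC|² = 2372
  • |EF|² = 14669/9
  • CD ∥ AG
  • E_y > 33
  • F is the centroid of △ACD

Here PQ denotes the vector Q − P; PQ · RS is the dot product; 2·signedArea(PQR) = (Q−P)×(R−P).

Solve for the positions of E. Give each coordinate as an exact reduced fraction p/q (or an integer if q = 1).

1. E_x = 6  [2·signedArea(ECB) = 184/3 ∩ EC · DB = -187]
2. E_y = 34  [2·signedArea(ECB) = 184/3 ∩ EC · DB = -187]
   → E = (6, 34)

E = (6, 34)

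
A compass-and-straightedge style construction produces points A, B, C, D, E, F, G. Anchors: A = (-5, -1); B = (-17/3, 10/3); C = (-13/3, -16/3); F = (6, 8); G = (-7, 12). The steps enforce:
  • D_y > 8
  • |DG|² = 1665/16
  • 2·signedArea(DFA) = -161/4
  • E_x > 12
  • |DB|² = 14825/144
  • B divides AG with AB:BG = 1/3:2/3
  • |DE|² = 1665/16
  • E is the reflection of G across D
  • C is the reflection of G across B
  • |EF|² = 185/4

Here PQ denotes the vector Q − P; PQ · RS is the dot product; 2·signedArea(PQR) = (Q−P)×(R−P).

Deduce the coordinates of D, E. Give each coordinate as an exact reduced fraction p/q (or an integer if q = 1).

1. D_x = 11/4  [line 9·x + -11·y + 297/4 = 0 ∩ |DG|² = 1665/16]
2. D_y = 9  [line 9·x + -11·y + 297/4 = 0 ∩ |DG|² = 1665/16]
   → D = (11/4, 9)
3. E_x = 25/2  [E is the reflection of G across D]
4. E_y = 6  [E is the reflection of G across D]
   → E = (25/2, 6)

D = (11/4, 9)
E = (25/2, 6)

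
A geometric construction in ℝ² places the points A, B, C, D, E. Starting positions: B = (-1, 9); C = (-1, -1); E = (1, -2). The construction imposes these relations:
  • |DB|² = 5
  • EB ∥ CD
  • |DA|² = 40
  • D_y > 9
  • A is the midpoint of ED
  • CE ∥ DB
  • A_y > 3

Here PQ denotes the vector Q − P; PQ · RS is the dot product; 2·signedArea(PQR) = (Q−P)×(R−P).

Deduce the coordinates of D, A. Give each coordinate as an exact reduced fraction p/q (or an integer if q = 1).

A = (-1, 4)
D = (-3, 10)

1. D_x = -3  [CE ∥ DB ∩ EB ∥ CD]
2. D_y = 10  [CE ∥ DB ∩ EB ∥ CD]
   → D = (-3, 10)
3. A_x = -1  [A is the midpoint of ED]
4. A_y = 4  [A is the midpoint of ED]
   → A = (-1, 4)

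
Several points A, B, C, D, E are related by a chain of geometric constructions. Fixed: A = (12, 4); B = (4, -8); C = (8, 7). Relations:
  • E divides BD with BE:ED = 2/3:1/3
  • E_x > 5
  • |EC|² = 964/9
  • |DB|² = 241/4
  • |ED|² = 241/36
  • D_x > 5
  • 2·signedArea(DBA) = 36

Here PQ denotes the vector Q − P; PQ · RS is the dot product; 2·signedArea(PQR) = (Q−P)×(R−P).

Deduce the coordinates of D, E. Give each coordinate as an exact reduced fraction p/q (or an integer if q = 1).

1. D_x = 6  [line -12·x + 8·y + 76 = 0 ∩ |DB|² = 241/4]
2. D_y = -1/2  [line -12·x + 8·y + 76 = 0 ∩ |DB|² = 241/4]
   → D = (6, -1/2)
3. E_x = 16/3  [E divides BD with BE:ED = 2/3:1/3]
4. E_y = -3  [E divides BD with BE:ED = 2/3:1/3]
   → E = (16/3, -3)

D = (6, -1/2)
E = (16/3, -3)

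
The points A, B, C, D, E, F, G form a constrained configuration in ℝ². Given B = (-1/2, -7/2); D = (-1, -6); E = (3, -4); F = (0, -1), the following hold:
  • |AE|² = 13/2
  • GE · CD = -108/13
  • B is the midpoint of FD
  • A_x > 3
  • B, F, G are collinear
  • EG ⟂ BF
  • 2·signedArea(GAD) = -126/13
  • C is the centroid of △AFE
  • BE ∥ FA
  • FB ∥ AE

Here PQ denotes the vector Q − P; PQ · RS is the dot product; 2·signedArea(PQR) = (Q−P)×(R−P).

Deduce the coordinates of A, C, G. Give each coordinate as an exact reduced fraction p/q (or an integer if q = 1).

A = (7/2, -3/2)
C = (13/6, -13/6)
G = (-6/13, -43/13)

1. A_x = 7/2  [FB ∥ AE ∩ BE ∥ FA]
2. A_y = -3/2  [FB ∥ AE ∩ BE ∥ FA]
   → A = (7/2, -3/2)
3. C_x = 13/6  [C is the centroid of △AFE]
4. C_y = -13/6  [C is the centroid of △AFE]
   → C = (13/6, -13/6)
5. G_x = -6/13  [B, F, G are collinear ∩ EG ⟂ BF]
6. G_y = -43/13  [B, F, G are collinear ∩ EG ⟂ BF]
   → G = (-6/13, -43/13)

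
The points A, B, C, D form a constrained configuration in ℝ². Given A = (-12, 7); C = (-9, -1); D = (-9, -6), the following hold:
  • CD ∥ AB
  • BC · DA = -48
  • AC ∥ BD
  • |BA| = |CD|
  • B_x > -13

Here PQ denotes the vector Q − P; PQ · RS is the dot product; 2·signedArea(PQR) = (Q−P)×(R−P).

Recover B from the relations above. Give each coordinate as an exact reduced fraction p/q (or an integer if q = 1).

B = (-12, 2)

1. B_x = -12  [AC ∥ BD ∩ CD ∥ AB]
2. B_y = 2  [AC ∥ BD ∩ CD ∥ AB]
   → B = (-12, 2)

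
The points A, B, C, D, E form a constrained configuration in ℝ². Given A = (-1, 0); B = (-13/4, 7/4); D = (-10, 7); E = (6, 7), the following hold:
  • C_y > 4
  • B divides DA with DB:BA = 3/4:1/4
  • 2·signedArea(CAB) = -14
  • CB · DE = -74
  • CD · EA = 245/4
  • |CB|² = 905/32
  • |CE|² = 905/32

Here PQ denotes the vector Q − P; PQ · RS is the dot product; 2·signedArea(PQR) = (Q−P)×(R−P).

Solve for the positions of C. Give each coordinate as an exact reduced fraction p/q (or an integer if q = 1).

C = (11/8, 35/8)

1. C_x = 11/8  [CB · DE = -74 ∩ CD · EA = 245/4]
2. C_y = 35/8  [CB · DE = -74 ∩ CD · EA = 245/4]
   → C = (11/8, 35/8)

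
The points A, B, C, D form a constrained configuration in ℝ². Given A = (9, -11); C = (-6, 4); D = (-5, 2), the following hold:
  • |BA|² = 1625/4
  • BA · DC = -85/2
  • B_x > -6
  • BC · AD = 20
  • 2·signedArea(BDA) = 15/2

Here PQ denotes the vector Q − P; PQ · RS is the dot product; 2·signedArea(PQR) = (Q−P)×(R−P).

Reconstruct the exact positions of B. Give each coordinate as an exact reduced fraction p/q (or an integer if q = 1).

B = (-11/2, 3)

1. B_x = -11/2  [BA · DC = -85/2 ∩ BC · AD = 20]
2. B_y = 3  [BA · DC = -85/2 ∩ BC · AD = 20]
   → B = (-11/2, 3)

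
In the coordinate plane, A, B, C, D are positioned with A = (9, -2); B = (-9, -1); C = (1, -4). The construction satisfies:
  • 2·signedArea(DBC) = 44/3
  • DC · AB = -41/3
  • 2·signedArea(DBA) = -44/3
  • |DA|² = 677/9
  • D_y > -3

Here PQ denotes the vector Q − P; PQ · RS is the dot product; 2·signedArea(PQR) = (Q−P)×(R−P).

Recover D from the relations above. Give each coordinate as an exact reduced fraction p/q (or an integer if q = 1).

D = (1/3, -7/3)

1. D_x = 1/3  [2·signedArea(DBA) = -44/3 ∩ DC · AB = -41/3]
2. D_y = -7/3  [2·signedArea(DBA) = -44/3 ∩ DC · AB = -41/3]
   → D = (1/3, -7/3)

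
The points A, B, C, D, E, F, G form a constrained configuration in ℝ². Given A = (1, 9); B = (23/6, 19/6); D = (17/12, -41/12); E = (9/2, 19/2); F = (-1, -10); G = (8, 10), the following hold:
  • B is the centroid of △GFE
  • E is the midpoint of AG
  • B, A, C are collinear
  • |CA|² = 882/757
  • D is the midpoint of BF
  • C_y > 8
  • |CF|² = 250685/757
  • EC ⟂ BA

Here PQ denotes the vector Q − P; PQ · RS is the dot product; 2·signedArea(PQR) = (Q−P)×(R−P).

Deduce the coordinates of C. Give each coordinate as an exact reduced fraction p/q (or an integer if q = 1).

C = (1114/757, 6078/757)

1. C_x = 1114/757  [B, A, C are collinear ∩ EC ⟂ BA]
2. C_y = 6078/757  [B, A, C are collinear ∩ EC ⟂ BA]
   → C = (1114/757, 6078/757)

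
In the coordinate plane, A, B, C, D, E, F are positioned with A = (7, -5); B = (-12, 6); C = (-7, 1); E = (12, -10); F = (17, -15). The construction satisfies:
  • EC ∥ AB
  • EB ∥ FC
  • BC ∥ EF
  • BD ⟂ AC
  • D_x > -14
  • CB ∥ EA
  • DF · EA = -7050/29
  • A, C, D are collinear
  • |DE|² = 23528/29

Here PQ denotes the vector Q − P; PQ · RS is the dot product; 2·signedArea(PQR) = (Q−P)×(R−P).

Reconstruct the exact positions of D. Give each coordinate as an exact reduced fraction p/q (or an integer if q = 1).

1. D_x = -378/29  [A, C, D are collinear ∩ BD ⟂ AC]
2. D_y = 104/29  [A, C, D are collinear ∩ BD ⟂ AC]
   → D = (-378/29, 104/29)

D = (-378/29, 104/29)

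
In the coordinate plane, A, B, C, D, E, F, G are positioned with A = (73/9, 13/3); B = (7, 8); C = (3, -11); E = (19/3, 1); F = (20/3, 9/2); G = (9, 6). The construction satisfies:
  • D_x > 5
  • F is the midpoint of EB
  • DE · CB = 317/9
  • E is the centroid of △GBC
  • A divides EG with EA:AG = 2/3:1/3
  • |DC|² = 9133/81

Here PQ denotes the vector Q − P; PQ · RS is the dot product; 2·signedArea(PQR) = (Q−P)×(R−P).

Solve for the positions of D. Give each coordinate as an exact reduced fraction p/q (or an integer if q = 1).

1. D_x = 49/9  [line -4·x + -19·y + 82/9 = 0 ∩ |DC|² = 9133/81]
2. D_y = -2/3  [line -4·x + -19·y + 82/9 = 0 ∩ |DC|² = 9133/81]
   → D = (49/9, -2/3)

D = (49/9, -2/3)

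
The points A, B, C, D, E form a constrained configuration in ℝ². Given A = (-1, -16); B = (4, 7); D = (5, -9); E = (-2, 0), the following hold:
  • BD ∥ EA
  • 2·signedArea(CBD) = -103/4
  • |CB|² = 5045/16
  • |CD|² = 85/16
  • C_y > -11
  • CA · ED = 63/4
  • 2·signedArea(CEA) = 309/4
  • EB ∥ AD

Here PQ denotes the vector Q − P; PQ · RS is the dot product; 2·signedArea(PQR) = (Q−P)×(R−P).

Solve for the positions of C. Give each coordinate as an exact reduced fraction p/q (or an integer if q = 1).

1. C_x = 7/2  [2·signedArea(CBD) = -103/4 ∩ CA · ED = 63/4]
2. C_y = -43/4  [2·signedArea(CBD) = -103/4 ∩ CA · ED = 63/4]
   → C = (7/2, -43/4)

C = (7/2, -43/4)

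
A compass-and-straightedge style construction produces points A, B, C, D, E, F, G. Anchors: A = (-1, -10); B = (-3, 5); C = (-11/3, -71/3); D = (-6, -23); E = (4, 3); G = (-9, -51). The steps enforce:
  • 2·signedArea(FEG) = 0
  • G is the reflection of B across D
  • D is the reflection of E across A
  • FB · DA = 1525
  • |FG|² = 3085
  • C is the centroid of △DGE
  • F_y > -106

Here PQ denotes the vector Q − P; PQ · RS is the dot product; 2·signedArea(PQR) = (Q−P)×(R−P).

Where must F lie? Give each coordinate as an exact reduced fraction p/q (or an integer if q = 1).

1. F_x = -22  [2·signedArea(FEG) = 0 ∩ FB · DA = 1525]
2. F_y = -105  [2·signedArea(FEG) = 0 ∩ FB · DA = 1525]
   → F = (-22, -105)

F = (-22, -105)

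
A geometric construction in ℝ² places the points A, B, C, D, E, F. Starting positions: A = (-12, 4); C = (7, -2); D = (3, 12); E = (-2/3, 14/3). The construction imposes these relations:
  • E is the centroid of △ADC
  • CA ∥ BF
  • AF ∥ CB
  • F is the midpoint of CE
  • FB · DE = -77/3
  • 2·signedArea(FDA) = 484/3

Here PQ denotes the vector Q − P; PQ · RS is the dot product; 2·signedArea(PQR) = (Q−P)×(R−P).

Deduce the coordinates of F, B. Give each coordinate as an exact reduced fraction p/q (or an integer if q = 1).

B = (133/6, -14/3)
F = (19/6, 4/3)

1. F_x = 19/6  [F is the midpoint of CE]
2. F_y = 4/3  [F is the midpoint of CE]
   → F = (19/6, 4/3)
3. B_x = 133/6  [CA ∥ BF ∩ AF ∥ CB]
4. B_y = -14/3  [CA ∥ BF ∩ AF ∥ CB]
   → B = (133/6, -14/3)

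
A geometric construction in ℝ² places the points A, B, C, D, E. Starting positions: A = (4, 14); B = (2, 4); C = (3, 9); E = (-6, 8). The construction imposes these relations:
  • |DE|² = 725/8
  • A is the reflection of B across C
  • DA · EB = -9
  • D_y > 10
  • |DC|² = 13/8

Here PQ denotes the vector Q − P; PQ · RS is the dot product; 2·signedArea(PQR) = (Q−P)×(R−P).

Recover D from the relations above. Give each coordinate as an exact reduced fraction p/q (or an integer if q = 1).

1. D_x = 13/4  [line -8·x + 4·y + -15 = 0 ∩ |DE|² = 725/8]
2. D_y = 41/4  [line -8·x + 4·y + -15 = 0 ∩ |DE|² = 725/8]
   → D = (13/4, 41/4)

D = (13/4, 41/4)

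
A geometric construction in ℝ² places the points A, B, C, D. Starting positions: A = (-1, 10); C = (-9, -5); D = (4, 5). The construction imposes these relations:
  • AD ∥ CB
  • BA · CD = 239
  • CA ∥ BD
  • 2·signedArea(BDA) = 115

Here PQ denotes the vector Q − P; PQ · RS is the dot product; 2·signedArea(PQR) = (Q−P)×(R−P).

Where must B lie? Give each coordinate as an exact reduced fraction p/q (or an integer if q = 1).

B = (-4, -10)

1. B_x = -4  [CA ∥ BD ∩ AD ∥ CB]
2. B_y = -10  [CA ∥ BD ∩ AD ∥ CB]
   → B = (-4, -10)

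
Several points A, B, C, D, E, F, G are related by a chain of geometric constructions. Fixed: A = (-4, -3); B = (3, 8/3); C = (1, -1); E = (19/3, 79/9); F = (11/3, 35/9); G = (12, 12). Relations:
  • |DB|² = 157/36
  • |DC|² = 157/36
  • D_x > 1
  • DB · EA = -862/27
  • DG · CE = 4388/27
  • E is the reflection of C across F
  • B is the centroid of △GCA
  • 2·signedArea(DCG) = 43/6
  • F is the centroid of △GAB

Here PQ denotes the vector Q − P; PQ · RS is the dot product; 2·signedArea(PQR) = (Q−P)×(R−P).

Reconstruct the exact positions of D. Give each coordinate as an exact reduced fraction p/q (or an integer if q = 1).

1. D_x = 2  [2·signedArea(DCG) = 43/6 ∩ DG · CE = 4388/27]
2. D_y = 5/6  [2·signedArea(DCG) = 43/6 ∩ DG · CE = 4388/27]
   → D = (2, 5/6)

D = (2, 5/6)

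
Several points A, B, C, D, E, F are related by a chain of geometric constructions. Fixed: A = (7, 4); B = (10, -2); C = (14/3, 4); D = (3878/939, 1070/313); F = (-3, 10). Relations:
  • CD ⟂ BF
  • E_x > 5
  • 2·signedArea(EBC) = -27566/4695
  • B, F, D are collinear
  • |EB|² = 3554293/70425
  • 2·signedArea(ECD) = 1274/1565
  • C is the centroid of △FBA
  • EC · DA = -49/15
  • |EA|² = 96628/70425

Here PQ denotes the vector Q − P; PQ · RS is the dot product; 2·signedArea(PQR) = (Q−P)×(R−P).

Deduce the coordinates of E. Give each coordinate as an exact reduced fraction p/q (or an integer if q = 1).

E = (5495/939, 5896/1565)

1. E_x = 5495/939  [2·signedArea(ECD) = 1274/1565 ∩ 2·signedArea(EBC) = -27566/4695]
2. E_y = 5896/1565  [2·signedArea(ECD) = 1274/1565 ∩ 2·signedArea(EBC) = -27566/4695]
   → E = (5495/939, 5896/1565)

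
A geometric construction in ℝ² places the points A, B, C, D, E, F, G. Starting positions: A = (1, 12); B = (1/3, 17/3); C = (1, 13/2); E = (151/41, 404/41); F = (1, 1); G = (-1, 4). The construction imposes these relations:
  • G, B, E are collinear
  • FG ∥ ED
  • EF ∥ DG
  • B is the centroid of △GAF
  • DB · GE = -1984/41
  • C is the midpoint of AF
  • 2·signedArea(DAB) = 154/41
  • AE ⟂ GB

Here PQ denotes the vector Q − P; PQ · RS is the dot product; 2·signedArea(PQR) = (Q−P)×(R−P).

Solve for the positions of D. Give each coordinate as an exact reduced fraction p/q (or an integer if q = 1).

D = (69/41, 527/41)

1. D_x = 69/41  [EF ∥ DG ∩ FG ∥ ED]
2. D_y = 527/41  [EF ∥ DG ∩ FG ∥ ED]
   → D = (69/41, 527/41)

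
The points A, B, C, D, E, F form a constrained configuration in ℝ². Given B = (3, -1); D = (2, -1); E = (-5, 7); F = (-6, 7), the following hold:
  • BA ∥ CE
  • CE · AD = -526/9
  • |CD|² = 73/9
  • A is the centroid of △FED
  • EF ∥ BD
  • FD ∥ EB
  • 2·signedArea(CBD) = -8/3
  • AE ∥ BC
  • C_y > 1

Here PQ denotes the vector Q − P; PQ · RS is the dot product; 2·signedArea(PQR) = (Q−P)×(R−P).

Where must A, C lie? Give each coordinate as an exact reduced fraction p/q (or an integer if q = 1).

A = (-3, 13/3)
C = (1, 5/3)

1. A_x = -3  [A is the centroid of △FED]
2. A_y = 13/3  [A is the centroid of △FED]
   → A = (-3, 13/3)
3. C_x = 1  [BA ∥ CE ∩ AE ∥ BC]
4. C_y = 5/3  [BA ∥ CE ∩ AE ∥ BC]
   → C = (1, 5/3)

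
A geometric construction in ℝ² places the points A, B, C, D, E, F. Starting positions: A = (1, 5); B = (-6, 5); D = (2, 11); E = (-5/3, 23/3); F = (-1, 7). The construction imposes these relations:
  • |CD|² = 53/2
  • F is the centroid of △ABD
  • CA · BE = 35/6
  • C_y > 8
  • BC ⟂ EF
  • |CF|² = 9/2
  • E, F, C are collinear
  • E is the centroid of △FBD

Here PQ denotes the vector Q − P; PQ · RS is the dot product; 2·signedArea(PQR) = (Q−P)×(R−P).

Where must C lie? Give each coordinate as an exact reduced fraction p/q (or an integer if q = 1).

1. C_x = -5/2  [E, F, C are collinear ∩ BC ⟂ EF]
2. C_y = 17/2  [E, F, C are collinear ∩ BC ⟂ EF]
   → C = (-5/2, 17/2)

C = (-5/2, 17/2)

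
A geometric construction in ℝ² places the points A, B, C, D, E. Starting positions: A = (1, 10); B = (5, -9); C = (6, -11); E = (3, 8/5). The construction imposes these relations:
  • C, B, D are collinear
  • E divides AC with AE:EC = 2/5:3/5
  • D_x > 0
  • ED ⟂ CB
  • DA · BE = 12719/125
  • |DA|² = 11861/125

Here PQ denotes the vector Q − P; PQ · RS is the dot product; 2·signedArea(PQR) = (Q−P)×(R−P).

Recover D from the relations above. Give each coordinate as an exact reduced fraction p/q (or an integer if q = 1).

D = (9/25, 7/25)

1. D_x = 9/25  [C, B, D are collinear ∩ ED ⟂ CB]
2. D_y = 7/25  [C, B, D are collinear ∩ ED ⟂ CB]
   → D = (9/25, 7/25)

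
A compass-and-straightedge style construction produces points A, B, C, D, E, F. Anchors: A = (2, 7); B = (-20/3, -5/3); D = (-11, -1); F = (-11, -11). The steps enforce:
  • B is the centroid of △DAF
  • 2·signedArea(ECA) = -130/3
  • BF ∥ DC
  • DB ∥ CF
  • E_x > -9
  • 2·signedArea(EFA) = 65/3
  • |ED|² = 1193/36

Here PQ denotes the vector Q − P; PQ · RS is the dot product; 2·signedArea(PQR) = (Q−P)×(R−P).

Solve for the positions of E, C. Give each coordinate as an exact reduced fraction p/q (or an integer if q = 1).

C = (-46/3, -31/3)
E = (-53/6, -19/3)

1. C_x = -46/3  [DB ∥ CF ∩ BF ∥ DC]
2. C_y = -31/3  [DB ∥ CF ∩ BF ∥ DC]
   → C = (-46/3, -31/3)
3. E_x = -53/6  [2·signedArea(ECA) = -130/3 ∩ 2·signedArea(EFA) = 65/3]
4. E_y = -19/3  [2·signedArea(ECA) = -130/3 ∩ 2·signedArea(EFA) = 65/3]
   → E = (-53/6, -19/3)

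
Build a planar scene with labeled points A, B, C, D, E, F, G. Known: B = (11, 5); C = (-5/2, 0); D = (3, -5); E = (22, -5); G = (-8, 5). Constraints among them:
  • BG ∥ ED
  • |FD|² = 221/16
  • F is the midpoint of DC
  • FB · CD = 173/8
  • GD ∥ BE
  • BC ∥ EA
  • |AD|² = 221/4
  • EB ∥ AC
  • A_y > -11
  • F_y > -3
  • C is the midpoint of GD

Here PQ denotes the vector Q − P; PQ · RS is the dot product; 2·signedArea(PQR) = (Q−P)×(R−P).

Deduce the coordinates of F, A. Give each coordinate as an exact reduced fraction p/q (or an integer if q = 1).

A = (17/2, -10)
F = (1/4, -5/2)

1. F_x = 1/4  [F is the midpoint of DC]
2. F_y = -5/2  [F is the midpoint of DC]
   → F = (1/4, -5/2)
3. A_x = 17/2  [EB ∥ AC ∩ BC ∥ EA]
4. A_y = -10  [EB ∥ AC ∩ BC ∥ EA]
   → A = (17/2, -10)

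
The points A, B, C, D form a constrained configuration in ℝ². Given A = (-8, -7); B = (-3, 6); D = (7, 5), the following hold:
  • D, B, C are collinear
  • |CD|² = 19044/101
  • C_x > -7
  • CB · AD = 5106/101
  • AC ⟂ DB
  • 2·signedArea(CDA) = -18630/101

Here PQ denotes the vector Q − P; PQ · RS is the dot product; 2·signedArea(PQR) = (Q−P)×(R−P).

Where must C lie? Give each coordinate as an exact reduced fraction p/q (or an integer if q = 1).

C = (-673/101, 643/101)

1. C_x = -673/101  [D, B, C are collinear ∩ AC ⟂ DB]
2. C_y = 643/101  [D, B, C are collinear ∩ AC ⟂ DB]
   → C = (-673/101, 643/101)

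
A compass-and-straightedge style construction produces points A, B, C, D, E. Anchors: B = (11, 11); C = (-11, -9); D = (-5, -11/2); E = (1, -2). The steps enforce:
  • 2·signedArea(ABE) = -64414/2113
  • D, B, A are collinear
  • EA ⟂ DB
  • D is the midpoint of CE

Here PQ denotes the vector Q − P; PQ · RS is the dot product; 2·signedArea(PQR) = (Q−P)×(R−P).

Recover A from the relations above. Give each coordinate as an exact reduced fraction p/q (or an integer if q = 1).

1. A_x = -725/2113  [D, B, A are collinear ∩ EA ⟂ DB]
2. A_y = -1474/2113  [D, B, A are collinear ∩ EA ⟂ DB]
   → A = (-725/2113, -1474/2113)

A = (-725/2113, -1474/2113)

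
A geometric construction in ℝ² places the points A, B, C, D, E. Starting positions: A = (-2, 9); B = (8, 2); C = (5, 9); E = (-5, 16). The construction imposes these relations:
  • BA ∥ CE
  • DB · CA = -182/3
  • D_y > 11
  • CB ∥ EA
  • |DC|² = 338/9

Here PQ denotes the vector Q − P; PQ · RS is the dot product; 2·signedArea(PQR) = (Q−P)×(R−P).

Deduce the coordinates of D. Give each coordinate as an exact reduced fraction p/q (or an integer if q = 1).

D = (-2/3, 34/3)

1. D_x = -2/3  [DB · CA = -182/3]
2. D_y = 34/3  [|DC|² = 338/9]
   → D = (-2/3, 34/3)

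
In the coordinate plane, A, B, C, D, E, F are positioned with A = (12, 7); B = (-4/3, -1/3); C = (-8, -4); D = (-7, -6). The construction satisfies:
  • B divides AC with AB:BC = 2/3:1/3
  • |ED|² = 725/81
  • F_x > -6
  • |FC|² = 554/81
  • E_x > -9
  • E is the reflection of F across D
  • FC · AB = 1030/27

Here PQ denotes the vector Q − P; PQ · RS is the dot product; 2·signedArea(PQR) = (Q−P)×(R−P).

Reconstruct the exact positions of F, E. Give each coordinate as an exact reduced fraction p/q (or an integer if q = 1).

1. F_x = -49/9  [line 40/3·x + 22/3·y + 2642/27 = 0 ∩ |FC|² = 554/81]
2. F_y = -31/9  [line 40/3·x + 22/3·y + 2642/27 = 0 ∩ |FC|² = 554/81]
   → F = (-49/9, -31/9)
3. E_x = -77/9  [E is the reflection of F across D]
4. E_y = -77/9  [E is the reflection of F across D]
   → E = (-77/9, -77/9)

E = (-77/9, -77/9)
F = (-49/9, -31/9)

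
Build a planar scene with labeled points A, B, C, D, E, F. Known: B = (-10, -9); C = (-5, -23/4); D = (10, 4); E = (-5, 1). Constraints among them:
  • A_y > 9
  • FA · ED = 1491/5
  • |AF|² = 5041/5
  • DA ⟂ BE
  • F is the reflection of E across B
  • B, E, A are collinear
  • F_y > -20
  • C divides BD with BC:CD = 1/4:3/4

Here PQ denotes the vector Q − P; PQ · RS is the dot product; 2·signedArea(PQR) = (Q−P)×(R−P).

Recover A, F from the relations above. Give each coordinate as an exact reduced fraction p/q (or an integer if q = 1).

1. A_x = -4/5  [B, E, A are collinear ∩ DA ⟂ BE]
2. A_y = 47/5  [B, E, A are collinear ∩ DA ⟂ BE]
   → A = (-4/5, 47/5)
3. F_x = -15  [F is the reflection of E across B]
4. F_y = -19  [F is the reflection of E across B]
   → F = (-15, -19)

A = (-4/5, 47/5)
F = (-15, -19)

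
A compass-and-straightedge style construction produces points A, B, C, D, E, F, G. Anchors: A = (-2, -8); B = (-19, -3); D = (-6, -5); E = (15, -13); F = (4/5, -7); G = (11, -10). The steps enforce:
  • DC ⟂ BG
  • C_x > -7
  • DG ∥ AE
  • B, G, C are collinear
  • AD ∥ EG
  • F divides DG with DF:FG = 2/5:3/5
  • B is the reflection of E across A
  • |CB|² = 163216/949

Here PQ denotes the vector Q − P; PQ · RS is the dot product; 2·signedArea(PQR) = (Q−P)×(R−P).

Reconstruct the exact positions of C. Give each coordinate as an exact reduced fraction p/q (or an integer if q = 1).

C = (-5911/949, -5675/949)

1. C_x = -5911/949  [B, G, C are collinear ∩ DC ⟂ BG]
2. C_y = -5675/949  [B, G, C are collinear ∩ DC ⟂ BG]
   → C = (-5911/949, -5675/949)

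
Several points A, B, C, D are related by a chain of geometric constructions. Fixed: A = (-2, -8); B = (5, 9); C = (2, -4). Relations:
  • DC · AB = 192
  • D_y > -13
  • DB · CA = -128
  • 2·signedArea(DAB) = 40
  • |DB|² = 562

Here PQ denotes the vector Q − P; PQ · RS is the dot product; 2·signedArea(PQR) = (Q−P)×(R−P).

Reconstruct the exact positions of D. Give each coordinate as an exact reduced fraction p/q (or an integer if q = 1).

1. D_x = -6  [DB · CA = -128 ∩ 2·signedArea(DAB) = 40]
2. D_y = -12  [DB · CA = -128 ∩ 2·signedArea(DAB) = 40]
   → D = (-6, -12)

D = (-6, -12)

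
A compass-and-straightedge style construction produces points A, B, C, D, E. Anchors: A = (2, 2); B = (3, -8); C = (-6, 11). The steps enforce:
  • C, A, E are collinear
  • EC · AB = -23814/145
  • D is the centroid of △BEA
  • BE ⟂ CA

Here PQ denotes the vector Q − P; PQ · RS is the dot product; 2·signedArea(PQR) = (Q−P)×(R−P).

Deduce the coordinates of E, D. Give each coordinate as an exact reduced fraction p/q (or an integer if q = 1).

D = (1799/435, -1462/435)
E = (1074/145, -592/145)

1. E_x = 1074/145  [C, A, E are collinear ∩ BE ⟂ CA]
2. E_y = -592/145  [C, A, E are collinear ∩ BE ⟂ CA]
   → E = (1074/145, -592/145)
3. D_x = 1799/435  [D is the centroid of △BEA]
4. D_y = -1462/435  [D is the centroid of △BEA]
   → D = (1799/435, -1462/435)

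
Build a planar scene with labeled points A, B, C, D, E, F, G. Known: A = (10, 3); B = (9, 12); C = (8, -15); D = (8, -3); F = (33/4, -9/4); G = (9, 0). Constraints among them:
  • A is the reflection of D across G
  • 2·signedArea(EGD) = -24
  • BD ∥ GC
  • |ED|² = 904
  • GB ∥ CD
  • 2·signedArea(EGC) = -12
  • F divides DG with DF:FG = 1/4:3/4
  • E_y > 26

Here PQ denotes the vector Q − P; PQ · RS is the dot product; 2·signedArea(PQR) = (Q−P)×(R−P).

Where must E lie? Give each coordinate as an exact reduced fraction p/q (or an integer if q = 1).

1. E_x = 10  [2·signedArea(EGD) = -24 ∩ 2·signedArea(EGC) = -12]
2. E_y = 27  [2·signedArea(EGD) = -24 ∩ 2·signedArea(EGC) = -12]
   → E = (10, 27)

E = (10, 27)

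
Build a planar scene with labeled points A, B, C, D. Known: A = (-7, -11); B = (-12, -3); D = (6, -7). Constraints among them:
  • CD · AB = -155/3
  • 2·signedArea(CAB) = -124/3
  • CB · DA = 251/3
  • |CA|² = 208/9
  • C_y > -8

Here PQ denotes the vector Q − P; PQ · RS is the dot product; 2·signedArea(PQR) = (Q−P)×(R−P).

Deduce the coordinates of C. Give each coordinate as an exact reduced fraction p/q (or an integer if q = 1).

1. C_x = -13/3  [CD · AB = -155/3 ∩ 2·signedArea(CAB) = -124/3]
2. C_y = -7  [CD · AB = -155/3 ∩ 2·signedArea(CAB) = -124/3]
   → C = (-13/3, -7)

C = (-13/3, -7)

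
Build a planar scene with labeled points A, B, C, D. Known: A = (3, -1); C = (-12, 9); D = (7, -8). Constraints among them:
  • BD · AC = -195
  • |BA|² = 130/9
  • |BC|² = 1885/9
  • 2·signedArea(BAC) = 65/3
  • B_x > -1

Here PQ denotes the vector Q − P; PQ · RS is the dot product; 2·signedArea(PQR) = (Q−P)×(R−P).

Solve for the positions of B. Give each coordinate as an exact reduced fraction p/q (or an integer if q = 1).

B = (-2/3, 0)

1. B_x = -2/3  [2·signedArea(BAC) = 65/3 ∩ BD · AC = -195]
2. B_y = 0  [2·signedArea(BAC) = 65/3 ∩ BD · AC = -195]
   → B = (-2/3, 0)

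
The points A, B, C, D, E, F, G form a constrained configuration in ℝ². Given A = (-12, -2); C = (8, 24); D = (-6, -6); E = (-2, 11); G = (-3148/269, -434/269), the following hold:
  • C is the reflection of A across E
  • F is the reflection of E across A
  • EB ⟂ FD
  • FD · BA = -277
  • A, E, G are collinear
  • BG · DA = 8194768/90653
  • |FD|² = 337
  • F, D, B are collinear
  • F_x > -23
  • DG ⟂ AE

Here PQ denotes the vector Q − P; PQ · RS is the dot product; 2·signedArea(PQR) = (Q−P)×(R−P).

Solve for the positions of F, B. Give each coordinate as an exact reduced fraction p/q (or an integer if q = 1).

1. F_x = -22  [F is the reflection of E across A]
2. F_y = -15  [F is the reflection of E across A]
   → F = (-22, -15)
3. B_x = 1450/337  [F, D, B are collinear ∩ EB ⟂ FD]
4. B_y = -69/337  [F, D, B are collinear ∩ EB ⟂ FD]
   → B = (1450/337, -69/337)

B = (1450/337, -69/337)
F = (-22, -15)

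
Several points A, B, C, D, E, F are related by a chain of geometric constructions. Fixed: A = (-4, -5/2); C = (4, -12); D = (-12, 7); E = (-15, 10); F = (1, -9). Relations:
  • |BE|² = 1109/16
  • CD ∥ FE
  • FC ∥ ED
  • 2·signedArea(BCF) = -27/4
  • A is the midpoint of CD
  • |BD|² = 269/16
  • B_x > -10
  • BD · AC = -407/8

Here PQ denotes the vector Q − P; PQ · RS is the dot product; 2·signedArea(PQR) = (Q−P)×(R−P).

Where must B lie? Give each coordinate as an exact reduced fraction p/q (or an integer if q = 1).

B = (-19/2, 15/4)

1. B_x = -19/2  [2·signedArea(BCF) = -27/4 ∩ BD · AC = -407/8]
2. B_y = 15/4  [2·signedArea(BCF) = -27/4 ∩ BD · AC = -407/8]
   → B = (-19/2, 15/4)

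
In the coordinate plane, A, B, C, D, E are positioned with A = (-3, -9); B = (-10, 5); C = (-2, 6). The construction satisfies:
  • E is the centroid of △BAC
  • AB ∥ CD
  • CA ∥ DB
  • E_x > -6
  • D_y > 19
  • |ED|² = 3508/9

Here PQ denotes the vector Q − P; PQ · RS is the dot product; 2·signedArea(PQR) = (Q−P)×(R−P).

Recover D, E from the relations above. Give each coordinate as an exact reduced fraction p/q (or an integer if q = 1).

1. D_x = -9  [CA ∥ DB ∩ AB ∥ CD]
2. D_y = 20  [CA ∥ DB ∩ AB ∥ CD]
   → D = (-9, 20)
3. E_x = -5  [E is the centroid of △BAC]
4. E_y = 2/3  [E is the centroid of △BAC]
   → E = (-5, 2/3)

D = (-9, 20)
E = (-5, 2/3)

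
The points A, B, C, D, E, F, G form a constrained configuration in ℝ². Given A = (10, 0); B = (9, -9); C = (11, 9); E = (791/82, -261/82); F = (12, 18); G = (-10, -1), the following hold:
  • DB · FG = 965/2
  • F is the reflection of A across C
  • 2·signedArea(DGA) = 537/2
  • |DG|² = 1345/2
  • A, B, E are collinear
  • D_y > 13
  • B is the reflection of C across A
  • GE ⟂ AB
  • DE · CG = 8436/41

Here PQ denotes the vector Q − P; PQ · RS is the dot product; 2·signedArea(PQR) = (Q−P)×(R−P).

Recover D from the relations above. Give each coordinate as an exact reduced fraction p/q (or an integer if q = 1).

D = (23/2, 27/2)

1. D_x = 23/2  [DB · FG = 965/2 ∩ 2·signedArea(DGA) = 537/2]
2. D_y = 27/2  [DB · FG = 965/2 ∩ 2·signedArea(DGA) = 537/2]
   → D = (23/2, 27/2)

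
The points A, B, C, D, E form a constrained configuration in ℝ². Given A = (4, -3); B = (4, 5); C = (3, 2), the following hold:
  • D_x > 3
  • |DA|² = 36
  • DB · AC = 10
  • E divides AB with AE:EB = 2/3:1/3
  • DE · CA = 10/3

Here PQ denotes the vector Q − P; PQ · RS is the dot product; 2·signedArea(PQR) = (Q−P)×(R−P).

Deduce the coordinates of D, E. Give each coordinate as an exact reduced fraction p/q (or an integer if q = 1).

D = (4, 3)
E = (4, 7/3)

1. D_x = 4  [line 1·x + -5·y + 11 = 0 ∩ |DA|² = 36]
2. D_y = 3  [line 1·x + -5·y + 11 = 0 ∩ |DA|² = 36]
   → D = (4, 3)
3. E_x = 4  [DE · CA = 10/3 ∩ E divides AB with AE:EB = 2/3:1/3]
4. E_y = 7/3  [DE · CA = 10/3 ∩ E divides AB with AE:EB = 2/3:1/3]
   → E = (4, 7/3)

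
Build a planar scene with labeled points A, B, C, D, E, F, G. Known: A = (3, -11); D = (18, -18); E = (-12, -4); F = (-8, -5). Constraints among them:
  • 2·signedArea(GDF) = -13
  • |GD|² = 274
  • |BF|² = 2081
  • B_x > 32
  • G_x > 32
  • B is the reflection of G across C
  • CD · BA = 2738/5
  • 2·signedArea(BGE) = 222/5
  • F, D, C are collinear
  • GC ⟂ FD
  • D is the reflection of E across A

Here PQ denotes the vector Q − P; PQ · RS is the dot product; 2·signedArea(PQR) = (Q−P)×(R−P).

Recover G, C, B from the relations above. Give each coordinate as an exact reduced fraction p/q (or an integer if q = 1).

B = (163/5, -129/5)
C = (164/5, -127/5)
G = (33, -25)

1. G_x = 33  [line -13·x + -26·y + -221 = 0 ∩ |GD|² = 274]
2. G_y = -25  [line -13·x + -26·y + -221 = 0 ∩ |GD|² = 274]
   → G = (33, -25)
3. C_x = 164/5  [F, D, C are collinear ∩ GC ⟂ FD]
4. C_y = -127/5  [F, D, C are collinear ∩ GC ⟂ FD]
   → C = (164/5, -127/5)
5. B_x = 163/5  [B is the reflection of G across C]
6. B_y = -129/5  [B is the reflection of G across C]
   → B = (163/5, -129/5)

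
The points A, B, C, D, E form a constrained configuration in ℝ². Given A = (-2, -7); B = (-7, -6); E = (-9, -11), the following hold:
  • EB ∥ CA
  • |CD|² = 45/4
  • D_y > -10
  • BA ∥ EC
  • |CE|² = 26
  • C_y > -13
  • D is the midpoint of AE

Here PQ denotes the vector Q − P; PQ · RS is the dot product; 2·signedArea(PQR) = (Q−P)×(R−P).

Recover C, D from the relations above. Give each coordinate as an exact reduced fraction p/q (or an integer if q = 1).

1. C_x = -4  [EB ∥ CA ∩ BA ∥ EC]
2. C_y = -12  [EB ∥ CA ∩ BA ∥ EC]
   → C = (-4, -12)
3. D_x = -11/2  [D is the midpoint of AE]
4. D_y = -9  [D is the midpoint of AE]
   → D = (-11/2, -9)

C = (-4, -12)
D = (-11/2, -9)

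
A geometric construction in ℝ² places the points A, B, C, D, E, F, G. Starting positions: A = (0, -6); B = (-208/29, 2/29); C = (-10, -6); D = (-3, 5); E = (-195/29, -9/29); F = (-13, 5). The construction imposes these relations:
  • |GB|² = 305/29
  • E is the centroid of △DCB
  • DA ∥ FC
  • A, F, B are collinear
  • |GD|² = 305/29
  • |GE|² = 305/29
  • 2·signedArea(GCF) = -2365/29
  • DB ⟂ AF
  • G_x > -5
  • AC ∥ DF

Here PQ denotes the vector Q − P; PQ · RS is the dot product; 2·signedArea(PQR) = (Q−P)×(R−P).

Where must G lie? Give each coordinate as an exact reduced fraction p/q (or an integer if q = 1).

G = (-141/29, 68/29)

1. G_x = -141/29  [line -11·x + -3·y + -1347/29 = 0 ∩ |GD|² = 305/29]
2. G_y = 68/29  [line -11·x + -3·y + -1347/29 = 0 ∩ |GD|² = 305/29]
   → G = (-141/29, 68/29)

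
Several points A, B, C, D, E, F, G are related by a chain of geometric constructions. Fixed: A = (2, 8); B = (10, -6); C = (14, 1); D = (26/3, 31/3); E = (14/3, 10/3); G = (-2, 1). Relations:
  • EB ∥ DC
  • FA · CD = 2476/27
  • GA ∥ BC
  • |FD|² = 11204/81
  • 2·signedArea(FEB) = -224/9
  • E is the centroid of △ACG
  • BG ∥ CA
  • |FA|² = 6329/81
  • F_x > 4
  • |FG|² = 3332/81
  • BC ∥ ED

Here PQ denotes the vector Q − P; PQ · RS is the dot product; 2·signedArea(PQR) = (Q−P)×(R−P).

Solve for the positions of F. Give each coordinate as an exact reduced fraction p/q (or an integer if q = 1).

1. F_x = 38/9  [FA · CD = 2476/27 ∩ 2·signedArea(FEB) = -224/9]
2. F_y = -5/9  [FA · CD = 2476/27 ∩ 2·signedArea(FEB) = -224/9]
   → F = (38/9, -5/9)

F = (38/9, -5/9)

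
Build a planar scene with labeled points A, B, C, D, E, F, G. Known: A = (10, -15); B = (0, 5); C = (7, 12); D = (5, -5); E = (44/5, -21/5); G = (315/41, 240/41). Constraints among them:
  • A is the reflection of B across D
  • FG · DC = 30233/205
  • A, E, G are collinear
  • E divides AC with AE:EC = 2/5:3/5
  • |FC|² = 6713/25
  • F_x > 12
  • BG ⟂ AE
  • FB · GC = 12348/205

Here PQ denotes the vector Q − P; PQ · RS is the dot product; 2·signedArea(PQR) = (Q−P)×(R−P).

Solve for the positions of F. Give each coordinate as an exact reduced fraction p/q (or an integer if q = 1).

F = (63/5, -17/5)

1. F_x = 63/5  [FG · DC = 30233/205 ∩ FB · GC = 12348/205]
2. F_y = -17/5  [FG · DC = 30233/205 ∩ FB · GC = 12348/205]
   → F = (63/5, -17/5)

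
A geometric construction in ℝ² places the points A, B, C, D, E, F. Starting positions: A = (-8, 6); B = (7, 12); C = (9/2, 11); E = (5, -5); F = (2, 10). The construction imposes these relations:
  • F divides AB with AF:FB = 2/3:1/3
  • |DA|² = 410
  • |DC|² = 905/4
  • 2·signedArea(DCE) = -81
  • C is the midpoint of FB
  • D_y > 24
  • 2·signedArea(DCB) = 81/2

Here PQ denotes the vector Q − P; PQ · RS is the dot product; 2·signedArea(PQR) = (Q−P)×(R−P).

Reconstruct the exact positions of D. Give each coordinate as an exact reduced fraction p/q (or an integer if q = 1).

1. D_x = -1  [2·signedArea(DCB) = 81/2 ∩ 2·signedArea(DCE) = -81]
2. D_y = 25  [2·signedArea(DCB) = 81/2 ∩ 2·signedArea(DCE) = -81]
   → D = (-1, 25)

D = (-1, 25)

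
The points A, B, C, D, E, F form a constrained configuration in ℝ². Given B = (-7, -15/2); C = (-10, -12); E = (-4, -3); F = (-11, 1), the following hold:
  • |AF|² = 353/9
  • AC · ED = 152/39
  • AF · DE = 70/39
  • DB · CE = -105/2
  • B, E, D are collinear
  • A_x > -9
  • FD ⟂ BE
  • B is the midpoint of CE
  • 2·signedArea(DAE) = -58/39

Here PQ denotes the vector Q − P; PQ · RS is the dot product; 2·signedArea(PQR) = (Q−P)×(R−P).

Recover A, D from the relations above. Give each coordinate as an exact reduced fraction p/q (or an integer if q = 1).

A = (-25/3, -14/3)
D = (-56/13, -45/13)

1. D_x = -56/13  [B, E, D are collinear ∩ FD ⟂ BE]
2. D_y = -45/13  [B, E, D are collinear ∩ FD ⟂ BE]
   → D = (-56/13, -45/13)
3. A_x = -25/3  [AF · DE = 70/39 ∩ 2·signedArea(DAE) = -58/39]
4. A_y = -14/3  [AF · DE = 70/39 ∩ 2·signedArea(DAE) = -58/39]
   → A = (-25/3, -14/3)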